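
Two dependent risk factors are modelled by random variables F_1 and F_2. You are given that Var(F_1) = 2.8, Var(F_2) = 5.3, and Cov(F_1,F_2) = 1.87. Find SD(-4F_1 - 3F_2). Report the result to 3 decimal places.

11.721

Var(-4F_1 - 3F_2) = (-4)²·Var(F_1) + (-3)²·Var(F_2) + 2·(-4)·(-3)·Cov(F_1,F_2)
= 16·2.8 + 9·5.3 + 24·1.87 = 137.38
SD(-4F_1 - 3F_2) = √137.38 ≈ 11.721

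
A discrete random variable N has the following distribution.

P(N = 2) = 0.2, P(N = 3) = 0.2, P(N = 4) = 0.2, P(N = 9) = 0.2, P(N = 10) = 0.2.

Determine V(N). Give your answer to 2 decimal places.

E[N] = (2)(0.2) + (3)(0.2) + (4)(0.2) + (9)(0.2) + (10)(0.2) = 5.6
E[N²] = (2)²(0.2) + (3)²(0.2) + (4)²(0.2) + (9)²(0.2) + (10)²(0.2) = 42
V(N) = E[N²] − (E[N])² = 42 − (5.6)² = 10.64

10.64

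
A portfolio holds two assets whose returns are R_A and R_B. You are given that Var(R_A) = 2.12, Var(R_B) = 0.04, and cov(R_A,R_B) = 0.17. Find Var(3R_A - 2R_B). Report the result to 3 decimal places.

17.200

Var(3R_A - 2R_B) = (3)²·Var(R_A) + (-2)²·Var(R_B) + 2·(3)·(-2)·cov(R_A,R_B)
= 9·2.12 + 4·0.04 + -12·0.17 = 17.2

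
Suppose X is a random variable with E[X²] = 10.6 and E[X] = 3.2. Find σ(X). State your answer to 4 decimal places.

0.6000

V(X) = 10.6 − (3.2)² = 0.36
σ(X) = √0.36 ≈ 0.6000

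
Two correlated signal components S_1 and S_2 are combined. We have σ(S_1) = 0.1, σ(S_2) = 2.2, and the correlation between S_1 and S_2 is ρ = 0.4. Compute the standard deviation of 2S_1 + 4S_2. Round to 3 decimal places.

8.882

V(S_1) = (0.1)² = 0.01;  V(S_2) = (2.2)² = 4.84
cov(S_1,S_2) = ρ·σ(S_1)·σ(S_2) = 0.4·0.1·2.2 = 0.088
V(2S_1 + 4S_2) = (2)²·V(S_1) + (4)²·V(S_2) + 2·(2)·(4)·cov(S_1,S_2)
= 4·0.01 + 16·4.84 + 16·0.088 = 78.888
σ(2S_1 + 4S_2) = √78.888 ≈ 8.882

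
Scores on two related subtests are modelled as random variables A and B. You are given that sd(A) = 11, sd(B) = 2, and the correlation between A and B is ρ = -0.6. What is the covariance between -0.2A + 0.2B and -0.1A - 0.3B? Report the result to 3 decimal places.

V(A) = (11)² = 121;  V(B) = (2)² = 4
cov(A,B) = ρ·sd(A)·sd(B) = -0.6·11·2 = -13.2
cov(-0.2A + 0.2B, -0.1A - 0.3B) = (-0.2)(-0.1)V(A) + (0.2)(-0.3)V(B) + [(-0.2)(-0.3) + (0.2)(-0.1)]cov(A,B)
= 0.02·121 + -0.06·4 + 0.04·-13.2 = 1.652

1.652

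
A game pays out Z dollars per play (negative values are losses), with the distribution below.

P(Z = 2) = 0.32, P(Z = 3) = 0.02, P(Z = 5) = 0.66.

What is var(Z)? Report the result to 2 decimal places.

E[Z] = (2)(0.32) + (3)(0.02) + (5)(0.66) = 4
E[Z²] = (2)²(0.32) + (3)²(0.02) + (5)²(0.66) = 17.96
var(Z) = E[Z²] − (E[Z])² = 17.96 − (4)² = 1.96

1.96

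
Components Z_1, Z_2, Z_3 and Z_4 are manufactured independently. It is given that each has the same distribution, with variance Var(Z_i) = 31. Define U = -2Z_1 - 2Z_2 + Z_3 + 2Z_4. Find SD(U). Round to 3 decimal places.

By independence, Var(U) = (-2)²Var(Z_1) + (-2)²Var(Z_2) + (1)²Var(Z_3) + (2)²Var(Z_4)
= (-2)²·31 + (-2)²·31 + (1)²·31 + (2)²·31 = 403
SD(U) = √403 ≈ 20.075

20.075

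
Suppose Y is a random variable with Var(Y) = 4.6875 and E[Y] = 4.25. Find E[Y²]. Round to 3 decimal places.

E[Y²] = Var(Y) + (E[Y])² = 4.6875 + (4.25)² = 22.75

22.750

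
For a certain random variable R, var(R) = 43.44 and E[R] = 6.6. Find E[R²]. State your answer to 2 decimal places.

87.00

E[R²] = var(R) + (E[R])² = 43.44 + (6.6)² = 87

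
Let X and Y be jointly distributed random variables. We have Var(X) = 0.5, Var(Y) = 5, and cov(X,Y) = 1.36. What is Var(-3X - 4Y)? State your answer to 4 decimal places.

117.1400

Var(-3X - 4Y) = (-3)²·Var(X) + (-4)²·Var(Y) + 2·(-3)·(-4)·cov(X,Y)
= 9·0.5 + 16·5 + 24·1.36 = 117.14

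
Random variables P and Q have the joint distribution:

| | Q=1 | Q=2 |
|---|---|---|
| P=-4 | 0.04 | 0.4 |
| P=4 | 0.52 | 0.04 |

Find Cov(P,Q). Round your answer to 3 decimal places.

-1.651

E[P] = 0.48,  E[Q] = 1.44
E[PQ] = -0.96
Cov(P,Q) = E[PQ] − E[P]E[Q] = -0.96 − (0.48)(1.44) = -1.6512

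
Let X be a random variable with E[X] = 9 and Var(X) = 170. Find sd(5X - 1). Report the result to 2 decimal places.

65.19

Var(5X - 1) = (5)²·170 = 4250
sd(5X - 1) = √4250 ≈ 65.19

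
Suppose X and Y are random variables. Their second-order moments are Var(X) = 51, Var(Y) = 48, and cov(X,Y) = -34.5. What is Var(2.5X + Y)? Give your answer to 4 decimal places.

Var(2.5X + Y) = (2.5)²·Var(X) + (1)²·Var(Y) + 2·(2.5)·(1)·cov(X,Y)
= 6.25·51 + 1·48 + 5·-34.5 = 194.25

194.2500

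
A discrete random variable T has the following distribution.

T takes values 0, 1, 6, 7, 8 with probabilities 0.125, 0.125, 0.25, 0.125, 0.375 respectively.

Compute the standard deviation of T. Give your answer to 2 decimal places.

E[T] = (0)(0.125) + (1)(0.125) + (6)(0.25) + (7)(0.125) + (8)(0.375) = 5.5
E[T²] = (0)²(0.125) + (1)²(0.125) + (6)²(0.25) + (7)²(0.125) + (8)²(0.375) = 39.25
var(T) = E[T²] − (E[T])² = 39.25 − (5.5)² = 9
SD(T) = √9 ≈ 3.00

3.00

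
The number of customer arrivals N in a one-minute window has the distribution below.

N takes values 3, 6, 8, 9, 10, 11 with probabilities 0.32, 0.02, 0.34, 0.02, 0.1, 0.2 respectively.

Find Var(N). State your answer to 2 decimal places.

9.63

E[N] = (3)(0.32) + (6)(0.02) + (8)(0.34) + (9)(0.02) + (10)(0.1) + (11)(0.2) = 7.18
E[N²] = (3)²(0.32) + (6)²(0.02) + (8)²(0.34) + (9)²(0.02) + (10)²(0.1) + (11)²(0.2) = 61.18
Var(N) = E[N²] − (E[N])² = 61.18 − (7.18)² = 9.6276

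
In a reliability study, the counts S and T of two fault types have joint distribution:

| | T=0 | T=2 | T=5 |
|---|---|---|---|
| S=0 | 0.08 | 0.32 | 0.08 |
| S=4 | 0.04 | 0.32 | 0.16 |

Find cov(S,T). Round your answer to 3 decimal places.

E[S] = 2.08,  E[T] = 2.48
E[ST] = 5.76
cov(S,T) = E[ST] − E[S]E[T] = 5.76 − (2.08)(2.48) = 0.6016

0.602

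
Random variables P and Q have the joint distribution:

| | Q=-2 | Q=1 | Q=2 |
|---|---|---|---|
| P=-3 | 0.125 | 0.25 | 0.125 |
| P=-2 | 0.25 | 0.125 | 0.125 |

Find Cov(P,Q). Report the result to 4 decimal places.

E[P] = -2.5,  E[Q] = 0.125
E[PQ] = -0.5
Cov(P,Q) = E[PQ] − E[P]E[Q] = -0.5 − (-2.5)(0.125) = -0.1875

-0.1875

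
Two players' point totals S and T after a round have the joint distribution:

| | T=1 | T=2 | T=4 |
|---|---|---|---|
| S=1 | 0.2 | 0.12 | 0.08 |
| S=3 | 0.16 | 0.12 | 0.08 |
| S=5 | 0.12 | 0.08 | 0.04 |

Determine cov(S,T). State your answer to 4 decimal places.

E[S] = 2.68,  E[T] = 1.92
E[ST] = 5.12
cov(S,T) = E[ST] − E[S]E[T] = 5.12 − (2.68)(1.92) = -0.0256

-0.0256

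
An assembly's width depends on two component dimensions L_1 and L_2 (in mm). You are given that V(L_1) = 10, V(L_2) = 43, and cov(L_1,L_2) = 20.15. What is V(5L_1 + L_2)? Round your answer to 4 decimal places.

494.5000

V(5L_1 + L_2) = (5)²·V(L_1) + (1)²·V(L_2) + 2·(5)·(1)·cov(L_1,L_2)
= 25·10 + 1·43 + 10·20.15 = 494.5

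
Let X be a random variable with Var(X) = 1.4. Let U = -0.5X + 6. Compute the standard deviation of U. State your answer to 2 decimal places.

Var(-0.5X + 6) = (-0.5)²·1.4 = 0.35
σ(U) = √0.35 ≈ 0.59

0.59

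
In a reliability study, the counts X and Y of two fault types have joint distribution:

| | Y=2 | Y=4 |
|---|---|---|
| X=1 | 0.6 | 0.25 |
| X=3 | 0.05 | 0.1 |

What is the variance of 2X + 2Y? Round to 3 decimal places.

7.200

E[X] = 1.3,  E[Y] = 2.7,  E[XY] = 3.7
var(X) = 2.2 − (1.3)² = 0.51;  var(Y) = 8.2 − (2.7)² = 0.91
Cov(X,Y) = 3.7 − (1.3)(2.7) = 0.19
var(2X + 2Y) = (2)²·0.51 + (2)²·0.91 + 2·(2)·(2)·0.19 = 7.2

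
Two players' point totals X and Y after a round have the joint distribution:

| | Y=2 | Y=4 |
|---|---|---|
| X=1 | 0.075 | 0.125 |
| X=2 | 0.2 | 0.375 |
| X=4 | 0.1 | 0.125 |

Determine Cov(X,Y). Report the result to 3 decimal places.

-0.063

E[X] = 2.25,  E[Y] = 3.25
E[XY] = 7.25
Cov(X,Y) = E[XY] − E[X]E[Y] = 7.25 − (2.25)(3.25) = -0.0625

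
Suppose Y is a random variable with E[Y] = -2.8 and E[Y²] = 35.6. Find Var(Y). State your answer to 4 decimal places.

27.7600

Var(Y) = 35.6 − (-2.8)² = 27.76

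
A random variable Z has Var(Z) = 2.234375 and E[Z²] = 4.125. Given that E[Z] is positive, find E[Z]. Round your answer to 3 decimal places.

1.375

(E[Z])² = E[Z²] − Var(Z) = 4.125 − 2.234375 = 1.890625
E[Z] = √1.890625 = 1.375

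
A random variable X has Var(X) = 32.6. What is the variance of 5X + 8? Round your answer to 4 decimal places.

815.0000

Var(5X + 8) = (5)²·Var(X) = 25·32.6 = 815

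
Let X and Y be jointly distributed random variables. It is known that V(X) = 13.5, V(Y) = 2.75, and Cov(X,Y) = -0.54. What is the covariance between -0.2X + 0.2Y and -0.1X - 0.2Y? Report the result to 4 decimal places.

Cov(-0.2X + 0.2Y, -0.1X - 0.2Y) = (-0.2)(-0.1)V(X) + (0.2)(-0.2)V(Y) + [(-0.2)(-0.2) + (0.2)(-0.1)]Cov(X,Y)
= 0.02·13.5 + -0.04·2.75 + 0.02·-0.54 = 0.1492

0.1492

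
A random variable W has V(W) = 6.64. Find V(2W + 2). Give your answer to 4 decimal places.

V(2W + 2) = (2)²·V(W) = 4·6.64 = 26.56

26.5600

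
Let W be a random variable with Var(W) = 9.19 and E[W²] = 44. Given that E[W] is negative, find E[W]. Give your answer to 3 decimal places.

-5.900

(E[W])² = E[W²] − Var(W) = 44 − 9.19 = 34.81
E[W] = −√34.81 = -5.9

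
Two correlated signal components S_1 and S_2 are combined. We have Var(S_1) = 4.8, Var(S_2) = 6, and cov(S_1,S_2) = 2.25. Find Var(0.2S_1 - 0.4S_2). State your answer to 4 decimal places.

0.7920

Var(0.2S_1 - 0.4S_2) = (0.2)²·Var(S_1) + (-0.4)²·Var(S_2) + 2·(0.2)·(-0.4)·cov(S_1,S_2)
= 0.04·4.8 + 0.16·6 + -0.16·2.25 = 0.792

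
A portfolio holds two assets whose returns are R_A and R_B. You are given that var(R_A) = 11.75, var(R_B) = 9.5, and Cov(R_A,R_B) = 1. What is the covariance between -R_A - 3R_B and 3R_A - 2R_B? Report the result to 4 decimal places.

Cov(-R_A - 3R_B, 3R_A - 2R_B) = (-1)(3)var(R_A) + (-3)(-2)var(R_B) + [(-1)(-2) + (-3)(3)]Cov(R_A,R_B)
= -3·11.75 + 6·9.5 + -7·1 = 14.75

14.7500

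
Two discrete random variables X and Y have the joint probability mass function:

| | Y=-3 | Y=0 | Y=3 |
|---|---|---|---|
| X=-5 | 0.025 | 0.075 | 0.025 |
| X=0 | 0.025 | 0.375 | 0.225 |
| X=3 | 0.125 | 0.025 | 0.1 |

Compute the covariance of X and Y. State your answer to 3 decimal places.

-0.291

E[X] = 0.125,  E[Y] = 0.525
E[XY] = -0.225
cov(X,Y) = E[XY] − E[X]E[Y] = -0.225 − (0.125)(0.525) = -0.290625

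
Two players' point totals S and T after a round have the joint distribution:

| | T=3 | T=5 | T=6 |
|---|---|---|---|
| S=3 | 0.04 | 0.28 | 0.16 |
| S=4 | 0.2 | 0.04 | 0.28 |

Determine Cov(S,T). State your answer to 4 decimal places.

-0.0992

E[S] = 3.52,  E[T] = 4.96
E[ST] = 17.36
Cov(S,T) = E[ST] − E[S]E[T] = 17.36 − (3.52)(4.96) = -0.0992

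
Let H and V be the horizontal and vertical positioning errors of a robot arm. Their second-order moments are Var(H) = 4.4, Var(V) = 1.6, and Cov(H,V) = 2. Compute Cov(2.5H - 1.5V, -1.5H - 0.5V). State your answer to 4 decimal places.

-13.3000

Cov(2.5H - 1.5V, -1.5H - 0.5V) = (2.5)(-1.5)Var(H) + (-1.5)(-0.5)Var(V) + [(2.5)(-0.5) + (-1.5)(-1.5)]Cov(H,V)
= -3.75·4.4 + 0.75·1.6 + 1·2 = -13.3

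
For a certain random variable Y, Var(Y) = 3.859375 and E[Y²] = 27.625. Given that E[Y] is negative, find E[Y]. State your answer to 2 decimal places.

(E[Y])² = E[Y²] − Var(Y) = 27.625 − 3.859375 = 23.765625
E[Y] = −√23.765625 = -4.875

-4.88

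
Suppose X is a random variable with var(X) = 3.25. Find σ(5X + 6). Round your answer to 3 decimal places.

var(5X + 6) = (5)²·3.25 = 81.25
σ(5X + 6) = √81.25 ≈ 9.014

9.014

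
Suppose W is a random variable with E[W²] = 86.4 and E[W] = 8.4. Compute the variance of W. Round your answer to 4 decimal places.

Var(W) = 86.4 − (8.4)² = 15.84

15.8400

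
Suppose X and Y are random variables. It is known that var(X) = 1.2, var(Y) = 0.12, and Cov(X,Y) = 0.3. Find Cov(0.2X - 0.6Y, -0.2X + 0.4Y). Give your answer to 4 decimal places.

Cov(0.2X - 0.6Y, -0.2X + 0.4Y) = (0.2)(-0.2)var(X) + (-0.6)(0.4)var(Y) + [(0.2)(0.4) + (-0.6)(-0.2)]Cov(X,Y)
= -0.04·1.2 + -0.24·0.12 + 0.2·0.3 = -0.0168

-0.0168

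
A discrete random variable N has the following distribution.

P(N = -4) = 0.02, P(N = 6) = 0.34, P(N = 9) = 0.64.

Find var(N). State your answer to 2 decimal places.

4.80

E[N] = (-4)(0.02) + (6)(0.34) + (9)(0.64) = 7.72
E[N²] = (-4)²(0.02) + (6)²(0.34) + (9)²(0.64) = 64.4
var(N) = E[N²] − (E[N])² = 64.4 − (7.72)² = 4.8016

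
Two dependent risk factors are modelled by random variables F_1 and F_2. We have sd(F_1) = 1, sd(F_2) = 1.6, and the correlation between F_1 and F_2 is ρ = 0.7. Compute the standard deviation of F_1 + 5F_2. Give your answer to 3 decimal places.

8.729

V(F_1) = (1)² = 1;  V(F_2) = (1.6)² = 2.56
Cov(F_1,F_2) = ρ·sd(F_1)·sd(F_2) = 0.7·1·1.6 = 1.12
V(F_1 + 5F_2) = (1)²·V(F_1) + (5)²·V(F_2) + 2·(1)·(5)·Cov(F_1,F_2)
= 1·1 + 25·2.56 + 10·1.12 = 76.2
sd(F_1 + 5F_2) = √76.2 ≈ 8.729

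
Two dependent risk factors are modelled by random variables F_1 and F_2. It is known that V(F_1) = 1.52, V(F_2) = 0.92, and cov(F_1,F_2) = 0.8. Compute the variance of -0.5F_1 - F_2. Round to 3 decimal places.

V(-0.5F_1 - F_2) = (-0.5)²·V(F_1) + (-1)²·V(F_2) + 2·(-0.5)·(-1)·cov(F_1,F_2)
= 0.25·1.52 + 1·0.92 + 1·0.8 = 2.1

2.100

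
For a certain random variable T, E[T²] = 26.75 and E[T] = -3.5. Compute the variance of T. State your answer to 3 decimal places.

Var(T) = 26.75 − (-3.5)² = 14.5

14.500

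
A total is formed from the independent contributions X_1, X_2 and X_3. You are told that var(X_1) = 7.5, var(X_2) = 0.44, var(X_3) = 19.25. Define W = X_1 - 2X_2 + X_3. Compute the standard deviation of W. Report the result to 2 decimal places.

By independence, var(W) = (1)²var(X_1) + (-2)²var(X_2) + (1)²var(X_3)
= (1)²·7.5 + (-2)²·0.44 + (1)²·19.25 = 28.51
SD(W) = √28.51 ≈ 5.34

5.34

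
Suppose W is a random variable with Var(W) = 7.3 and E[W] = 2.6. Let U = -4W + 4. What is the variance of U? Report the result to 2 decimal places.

116.80

Var(-4W + 4) = (-4)²·Var(W) = 16·7.3 = 116.8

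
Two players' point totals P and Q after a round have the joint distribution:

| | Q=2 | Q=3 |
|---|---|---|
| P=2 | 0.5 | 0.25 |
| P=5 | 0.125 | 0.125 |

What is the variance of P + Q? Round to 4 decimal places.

E[P] = 2.75,  E[Q] = 2.375,  E[PQ] = 6.625
Var(P) = 9.25 − (2.75)² = 1.6875;  Var(Q) = 5.875 − (2.375)² = 0.234375
Cov(P,Q) = 6.625 − (2.75)(2.375) = 0.09375
Var(P + Q) = (1)²·1.6875 + (1)²·0.234375 + 2·(1)·(1)·0.09375 = 2.109375

2.1094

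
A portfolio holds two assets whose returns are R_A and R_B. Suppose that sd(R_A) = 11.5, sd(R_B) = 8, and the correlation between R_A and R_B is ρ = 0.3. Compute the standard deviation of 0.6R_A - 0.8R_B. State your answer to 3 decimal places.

7.879

Var(R_A) = (11.5)² = 132.25;  Var(R_B) = (8)² = 64
cov(R_A,R_B) = ρ·sd(R_A)·sd(R_B) = 0.3·11.5·8 = 27.6
Var(0.6R_A - 0.8R_B) = (0.6)²·Var(R_A) + (-0.8)²·Var(R_B) + 2·(0.6)·(-0.8)·cov(R_A,R_B)
= 0.36·132.25 + 0.64·64 + -0.96·27.6 = 62.074
sd(0.6R_A - 0.8R_B) = √62.074 ≈ 7.879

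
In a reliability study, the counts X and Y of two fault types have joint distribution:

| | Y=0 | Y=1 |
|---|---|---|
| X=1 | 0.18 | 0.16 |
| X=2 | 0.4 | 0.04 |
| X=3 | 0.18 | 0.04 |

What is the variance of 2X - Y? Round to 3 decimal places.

E[X] = 1.88,  E[Y] = 0.24,  E[XY] = 0.36
Var(X) = 4.08 − (1.88)² = 0.5456;  Var(Y) = 0.24 − (0.24)² = 0.1824
cov(X,Y) = 0.36 − (1.88)(0.24) = -0.0912
Var(2X - Y) = (2)²·0.5456 + (-1)²·0.1824 + 2·(2)·(-1)·-0.0912 = 2.7296

2.730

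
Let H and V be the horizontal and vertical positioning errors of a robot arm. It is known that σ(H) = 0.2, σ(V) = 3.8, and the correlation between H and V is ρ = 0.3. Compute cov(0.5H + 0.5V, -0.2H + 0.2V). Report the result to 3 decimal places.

1.440

Var(H) = (0.2)² = 0.04;  Var(V) = (3.8)² = 14.44
cov(H,V) = ρ·σ(H)·σ(V) = 0.3·0.2·3.8 = 0.228
cov(0.5H + 0.5V, -0.2H + 0.2V) = (0.5)(-0.2)Var(H) + (0.5)(0.2)Var(V) + [(0.5)(0.2) + (0.5)(-0.2)]cov(H,V)
= -0.1·0.04 + 0.1·14.44 + 0·0.228 = 1.44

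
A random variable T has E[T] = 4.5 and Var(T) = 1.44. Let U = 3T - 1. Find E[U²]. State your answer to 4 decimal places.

169.2100

E[3T - 1] = 3·4.5 − 1 = 12.5
Var(3T - 1) = (3)²·1.44 = 12.96
E[U²] = Var(U) + (E[U])² = 12.96 + (12.5)² = 169.21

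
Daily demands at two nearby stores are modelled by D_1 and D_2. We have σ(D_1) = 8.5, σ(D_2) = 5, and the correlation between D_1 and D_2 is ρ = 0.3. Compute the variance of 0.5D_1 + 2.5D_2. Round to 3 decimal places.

206.188

Var(D_1) = (8.5)² = 72.25;  Var(D_2) = (5)² = 25
cov(D_1,D_2) = ρ·σ(D_1)·σ(D_2) = 0.3·8.5·5 = 12.75
Var(0.5D_1 + 2.5D_2) = (0.5)²·Var(D_1) + (2.5)²·Var(D_2) + 2·(0.5)·(2.5)·cov(D_1,D_2)
= 0.25·72.25 + 6.25·25 + 2.5·12.75 = 206.1875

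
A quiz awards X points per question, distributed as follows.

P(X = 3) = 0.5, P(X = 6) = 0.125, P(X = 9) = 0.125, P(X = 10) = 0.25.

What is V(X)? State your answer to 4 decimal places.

9.6094

E[X] = (3)(0.5) + (6)(0.125) + (9)(0.125) + (10)(0.25) = 5.875
E[X²] = (3)²(0.5) + (6)²(0.125) + (9)²(0.125) + (10)²(0.25) = 44.125
V(X) = E[X²] − (E[X])² = 44.125 − (5.875)² = 9.609375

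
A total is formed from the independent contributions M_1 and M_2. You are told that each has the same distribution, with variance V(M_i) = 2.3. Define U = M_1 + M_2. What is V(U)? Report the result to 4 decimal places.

By independence, V(U) = (1)²V(M_1) + (1)²V(M_2)
= (1)²·2.3 + (1)²·2.3 = 4.6

4.6000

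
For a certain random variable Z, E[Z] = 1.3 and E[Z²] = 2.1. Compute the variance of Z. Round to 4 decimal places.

0.4100

Var(Z) = 2.1 − (1.3)² = 0.41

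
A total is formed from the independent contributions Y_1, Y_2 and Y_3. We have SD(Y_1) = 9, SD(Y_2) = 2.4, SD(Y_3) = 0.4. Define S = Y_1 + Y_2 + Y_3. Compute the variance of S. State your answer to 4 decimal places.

Var(Y_1) = 81, Var(Y_2) = 5.76, Var(Y_3) = 0.16
By independence, Var(S) = (1)²Var(Y_1) + (1)²Var(Y_2) + (1)²Var(Y_3)
= (1)²·81 + (1)²·5.76 + (1)²·0.16 = 86.92

86.9200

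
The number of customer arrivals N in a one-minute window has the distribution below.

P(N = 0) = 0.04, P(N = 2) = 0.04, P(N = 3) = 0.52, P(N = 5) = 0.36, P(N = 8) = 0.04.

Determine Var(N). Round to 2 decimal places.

E[N] = (0)(0.04) + (2)(0.04) + (3)(0.52) + (5)(0.36) + (8)(0.04) = 3.76
E[N²] = (0)²(0.04) + (2)²(0.04) + (3)²(0.52) + (5)²(0.36) + (8)²(0.04) = 16.4
Var(N) = E[N²] − (E[N])² = 16.4 − (3.76)² = 2.2624

2.26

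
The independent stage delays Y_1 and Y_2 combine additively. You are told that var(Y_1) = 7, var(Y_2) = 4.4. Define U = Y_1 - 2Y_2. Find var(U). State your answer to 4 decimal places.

By independence, var(U) = (1)²var(Y_1) + (-2)²var(Y_2)
= (1)²·7 + (-2)²·4.4 = 24.6

24.6000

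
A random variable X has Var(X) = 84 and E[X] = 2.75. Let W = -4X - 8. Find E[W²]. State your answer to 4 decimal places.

E[-4X - 8] = -4·2.75 − 8 = -19
Var(-4X - 8) = (-4)²·84 = 1344
E[W²] = Var(W) + (E[W])² = 1344 + (-19)² = 1705

1705.0000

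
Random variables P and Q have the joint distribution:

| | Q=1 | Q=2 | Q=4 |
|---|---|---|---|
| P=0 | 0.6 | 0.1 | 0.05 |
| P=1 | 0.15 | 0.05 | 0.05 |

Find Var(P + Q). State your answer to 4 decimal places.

E[P] = 0.25,  E[Q] = 1.45,  E[PQ] = 0.45
Var(P) = 0.25 − (0.25)² = 0.1875;  Var(Q) = 2.95 − (1.45)² = 0.8475
cov(P,Q) = 0.45 − (0.25)(1.45) = 0.0875
Var(P + Q) = (1)²·0.1875 + (1)²·0.8475 + 2·(1)·(1)·0.0875 = 1.21

1.2100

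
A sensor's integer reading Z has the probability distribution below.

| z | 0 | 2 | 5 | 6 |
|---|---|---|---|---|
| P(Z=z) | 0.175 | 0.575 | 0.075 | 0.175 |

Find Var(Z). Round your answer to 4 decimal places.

E[Z] = (0)(0.175) + (2)(0.575) + (5)(0.075) + (6)(0.175) = 2.575
E[Z²] = (0)²(0.175) + (2)²(0.575) + (5)²(0.075) + (6)²(0.175) = 10.475
Var(Z) = E[Z²] − (E[Z])² = 10.475 − (2.575)² = 3.844375

3.8444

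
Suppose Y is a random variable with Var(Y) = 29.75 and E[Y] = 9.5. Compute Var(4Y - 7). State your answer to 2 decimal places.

476.00

Var(4Y - 7) = (4)²·Var(Y) = 16·29.75 = 476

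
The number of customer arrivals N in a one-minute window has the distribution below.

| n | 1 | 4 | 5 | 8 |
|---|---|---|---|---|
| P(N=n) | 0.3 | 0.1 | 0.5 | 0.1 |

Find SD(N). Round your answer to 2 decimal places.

2.19

E[N] = (1)(0.3) + (4)(0.1) + (5)(0.5) + (8)(0.1) = 4
E[N²] = (1)²(0.3) + (4)²(0.1) + (5)²(0.5) + (8)²(0.1) = 20.8
var(N) = E[N²] − (E[N])² = 20.8 − (4)² = 4.8
SD(N) = √4.8 ≈ 2.19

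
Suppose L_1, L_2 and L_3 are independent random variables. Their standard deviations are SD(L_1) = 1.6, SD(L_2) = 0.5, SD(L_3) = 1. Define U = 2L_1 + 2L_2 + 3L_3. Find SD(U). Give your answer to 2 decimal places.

V(L_1) = 2.56, V(L_2) = 0.25, V(L_3) = 1
By independence, V(U) = (2)²V(L_1) + (2)²V(L_2) + (3)²V(L_3)
= (2)²·2.56 + (2)²·0.25 + (3)²·1 = 20.24
SD(U) = √20.24 ≈ 4.50

4.50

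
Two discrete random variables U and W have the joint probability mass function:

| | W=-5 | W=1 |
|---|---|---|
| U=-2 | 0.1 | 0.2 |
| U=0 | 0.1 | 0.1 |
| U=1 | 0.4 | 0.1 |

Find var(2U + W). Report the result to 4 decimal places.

9.1600

E[U] = -0.1,  E[W] = -2.6,  E[UW] = -1.3
var(U) = 1.7 − (-0.1)² = 1.69;  var(W) = 15.4 − (-2.6)² = 8.64
cov(U,W) = -1.3 − (-0.1)(-2.6) = -1.56
var(2U + W) = (2)²·1.69 + (1)²·8.64 + 2·(2)·(1)·-1.56 = 9.16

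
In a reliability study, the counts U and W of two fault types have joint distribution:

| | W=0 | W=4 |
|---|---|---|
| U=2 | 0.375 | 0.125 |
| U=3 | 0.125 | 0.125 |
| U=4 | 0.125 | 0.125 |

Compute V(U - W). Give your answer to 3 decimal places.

E[U] = 2.75,  E[W] = 1.5,  E[UW] = 4.5
V(U) = 8.25 − (2.75)² = 0.6875;  V(W) = 6 − (1.5)² = 3.75
cov(U,W) = 4.5 − (2.75)(1.5) = 0.375
V(U - W) = (1)²·0.6875 + (-1)²·3.75 + 2·(1)·(-1)·0.375 = 3.6875

3.688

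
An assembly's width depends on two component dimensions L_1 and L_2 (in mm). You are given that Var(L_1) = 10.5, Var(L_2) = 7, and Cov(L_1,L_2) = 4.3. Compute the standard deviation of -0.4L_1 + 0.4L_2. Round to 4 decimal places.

Var(-0.4L_1 + 0.4L_2) = (-0.4)²·Var(L_1) + (0.4)²·Var(L_2) + 2·(-0.4)·(0.4)·Cov(L_1,L_2)
= 0.16·10.5 + 0.16·7 + -0.32·4.3 = 1.424
SD(-0.4L_1 + 0.4L_2) = √1.424 ≈ 1.1933

1.1933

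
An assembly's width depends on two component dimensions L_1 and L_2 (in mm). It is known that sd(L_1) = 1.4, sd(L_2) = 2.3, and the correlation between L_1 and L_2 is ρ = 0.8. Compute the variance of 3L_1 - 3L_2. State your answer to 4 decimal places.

V(L_1) = (1.4)² = 1.96;  V(L_2) = (2.3)² = 5.29
Cov(L_1,L_2) = ρ·sd(L_1)·sd(L_2) = 0.8·1.4·2.3 = 2.576
V(3L_1 - 3L_2) = (3)²·V(L_1) + (-3)²·V(L_2) + 2·(3)·(-3)·Cov(L_1,L_2)
= 9·1.96 + 9·5.29 + -18·2.576 = 18.882

18.8820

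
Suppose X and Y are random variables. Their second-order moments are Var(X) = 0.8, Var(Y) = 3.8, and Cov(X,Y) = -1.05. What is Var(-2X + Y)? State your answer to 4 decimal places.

11.2000

Var(-2X + Y) = (-2)²·Var(X) + (1)²·Var(Y) + 2·(-2)·(1)·Cov(X,Y)
= 4·0.8 + 1·3.8 + -4·-1.05 = 11.2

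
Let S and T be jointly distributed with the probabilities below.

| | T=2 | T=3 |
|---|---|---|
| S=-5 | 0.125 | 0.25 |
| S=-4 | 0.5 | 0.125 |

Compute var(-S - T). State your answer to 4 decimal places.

0.2500

E[S] = -4.375,  E[T] = 2.375,  E[ST] = -10.5
var(S) = 19.375 − (-4.375)² = 0.234375;  var(T) = 5.875 − (2.375)² = 0.234375
cov(S,T) = -10.5 − (-4.375)(2.375) = -0.109375
var(-S - T) = (-1)²·0.234375 + (-1)²·0.234375 + 2·(-1)·(-1)·-0.109375 = 0.25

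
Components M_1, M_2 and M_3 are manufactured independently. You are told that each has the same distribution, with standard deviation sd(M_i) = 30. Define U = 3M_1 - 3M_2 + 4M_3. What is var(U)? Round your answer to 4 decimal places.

var(M_i) = (30)² = 900
By independence, var(U) = (3)²var(M_1) + (-3)²var(M_2) + (4)²var(M_3)
= (3)²·900 + (-3)²·900 + (4)²·900 = 30600

30600.0000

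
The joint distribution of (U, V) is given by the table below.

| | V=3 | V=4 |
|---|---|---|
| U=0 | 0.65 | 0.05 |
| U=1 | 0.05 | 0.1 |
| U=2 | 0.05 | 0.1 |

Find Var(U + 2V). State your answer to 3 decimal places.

2.048

E[U] = 0.45,  E[V] = 3.25,  E[UV] = 1.65
Var(U) = 0.75 − (0.45)² = 0.5475;  Var(V) = 10.75 − (3.25)² = 0.1875
Cov(U,V) = 1.65 − (0.45)(3.25) = 0.1875
Var(U + 2V) = (1)²·0.5475 + (2)²·0.1875 + 2·(1)·(2)·0.1875 = 2.0475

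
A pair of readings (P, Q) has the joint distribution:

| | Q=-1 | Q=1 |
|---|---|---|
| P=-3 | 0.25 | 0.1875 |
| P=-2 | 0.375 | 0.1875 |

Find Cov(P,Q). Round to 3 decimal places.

-0.047

E[P] = -2.4375,  E[Q] = -0.25
E[PQ] = 0.5625
Cov(P,Q) = E[PQ] − E[P]E[Q] = 0.5625 − (-2.4375)(-0.25) = -0.046875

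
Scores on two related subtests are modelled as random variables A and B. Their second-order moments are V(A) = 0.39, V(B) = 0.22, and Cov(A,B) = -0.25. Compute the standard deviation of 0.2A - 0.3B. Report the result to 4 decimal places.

V(0.2A - 0.3B) = (0.2)²·V(A) + (-0.3)²·V(B) + 2·(0.2)·(-0.3)·Cov(A,B)
= 0.04·0.39 + 0.09·0.22 + -0.12·-0.25 = 0.0654
σ(0.2A - 0.3B) = √0.0654 ≈ 0.2557

0.2557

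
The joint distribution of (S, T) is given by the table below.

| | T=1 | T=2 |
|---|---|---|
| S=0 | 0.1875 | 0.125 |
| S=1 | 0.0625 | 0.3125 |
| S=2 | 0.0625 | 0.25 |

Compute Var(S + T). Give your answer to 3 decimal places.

E[S] = 1,  E[T] = 1.6875,  E[ST] = 1.8125
Var(S) = 1.625 − (1)² = 0.625;  Var(T) = 3.0625 − (1.6875)² = 0.21484375
Cov(S,T) = 1.8125 − (1)(1.6875) = 0.125
Var(S + T) = (1)²·0.625 + (1)²·0.21484375 + 2·(1)·(1)·0.125 = 1.08984375

1.090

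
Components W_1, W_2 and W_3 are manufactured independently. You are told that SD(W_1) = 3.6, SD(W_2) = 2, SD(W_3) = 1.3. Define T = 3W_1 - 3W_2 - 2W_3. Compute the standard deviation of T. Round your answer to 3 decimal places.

12.625

var(W_1) = 12.96, var(W_2) = 4, var(W_3) = 1.69
By independence, var(T) = (3)²var(W_1) + (-3)²var(W_2) + (-2)²var(W_3)
= (3)²·12.96 + (-3)²·4 + (-2)²·1.69 = 159.4
SD(T) = √159.4 ≈ 12.625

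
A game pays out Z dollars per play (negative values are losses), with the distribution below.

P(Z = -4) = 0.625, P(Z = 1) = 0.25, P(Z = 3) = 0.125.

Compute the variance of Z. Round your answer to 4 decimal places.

E[Z] = (-4)(0.625) + (1)(0.25) + (3)(0.125) = -1.875
E[Z²] = (-4)²(0.625) + (1)²(0.25) + (3)²(0.125) = 11.375
var(Z) = E[Z²] − (E[Z])² = 11.375 − (-1.875)² = 7.859375

7.8594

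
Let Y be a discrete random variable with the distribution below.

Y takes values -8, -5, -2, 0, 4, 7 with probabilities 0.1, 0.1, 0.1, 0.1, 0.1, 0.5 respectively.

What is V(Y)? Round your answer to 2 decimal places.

E[Y] = (-8)(0.1) + (-5)(0.1) + (-2)(0.1) + (0)(0.1) + (4)(0.1) + (7)(0.5) = 2.4
E[Y²] = (-8)²(0.1) + (-5)²(0.1) + (-2)²(0.1) + (0)²(0.1) + (4)²(0.1) + (7)²(0.5) = 35.4
V(Y) = E[Y²] − (E[Y])² = 35.4 − (2.4)² = 29.64

29.64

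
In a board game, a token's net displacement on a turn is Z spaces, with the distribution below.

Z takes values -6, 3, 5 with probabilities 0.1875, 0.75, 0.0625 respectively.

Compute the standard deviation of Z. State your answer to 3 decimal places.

3.605

E[Z] = (-6)(0.1875) + (3)(0.75) + (5)(0.0625) = 1.4375
E[Z²] = (-6)²(0.1875) + (3)²(0.75) + (5)²(0.0625) = 15.0625
Var(Z) = E[Z²] − (E[Z])² = 15.0625 − (1.4375)² = 12.99609375
sd(Z) = √12.99609375 ≈ 3.605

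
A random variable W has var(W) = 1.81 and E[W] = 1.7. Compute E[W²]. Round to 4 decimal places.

E[W²] = var(W) + (E[W])² = 1.81 + (1.7)² = 4.7

4.7000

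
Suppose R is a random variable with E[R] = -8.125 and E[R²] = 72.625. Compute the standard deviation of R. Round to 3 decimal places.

var(R) = 72.625 − (-8.125)² = 6.609375
σ(R) = √6.609375 ≈ 2.571

2.571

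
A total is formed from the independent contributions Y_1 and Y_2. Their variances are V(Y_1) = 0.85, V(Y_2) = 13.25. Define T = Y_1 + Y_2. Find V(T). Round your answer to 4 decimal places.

14.1000

By independence, V(T) = (1)²V(Y_1) + (1)²V(Y_2)
= (1)²·0.85 + (1)²·13.25 = 14.1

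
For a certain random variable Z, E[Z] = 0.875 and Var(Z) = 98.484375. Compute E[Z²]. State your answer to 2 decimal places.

E[Z²] = Var(Z) + (E[Z])² = 98.484375 + (0.875)² = 99.25

99.25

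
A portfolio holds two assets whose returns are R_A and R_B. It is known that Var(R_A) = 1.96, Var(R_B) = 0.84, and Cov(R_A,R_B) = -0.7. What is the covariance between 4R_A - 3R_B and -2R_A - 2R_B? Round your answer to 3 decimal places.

-9.240

Cov(4R_A - 3R_B, -2R_A - 2R_B) = (4)(-2)Var(R_A) + (-3)(-2)Var(R_B) + [(4)(-2) + (-3)(-2)]Cov(R_A,R_B)
= -8·1.96 + 6·0.84 + -2·-0.7 = -9.24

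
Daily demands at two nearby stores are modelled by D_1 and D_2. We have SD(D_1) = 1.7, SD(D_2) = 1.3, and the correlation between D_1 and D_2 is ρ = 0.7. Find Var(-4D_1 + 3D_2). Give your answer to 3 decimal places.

Var(D_1) = (1.7)² = 2.89;  Var(D_2) = (1.3)² = 1.69
Cov(D_1,D_2) = ρ·SD(D_1)·SD(D_2) = 0.7·1.7·1.3 = 1.547
Var(-4D_1 + 3D_2) = (-4)²·Var(D_1) + (3)²·Var(D_2) + 2·(-4)·(3)·Cov(D_1,D_2)
= 16·2.89 + 9·1.69 + -24·1.547 = 24.322

24.322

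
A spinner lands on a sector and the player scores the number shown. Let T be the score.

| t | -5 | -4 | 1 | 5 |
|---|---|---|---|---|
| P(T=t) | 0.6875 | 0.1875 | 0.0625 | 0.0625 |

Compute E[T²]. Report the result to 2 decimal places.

21.81

E[T²] = (-5)²(0.6875) + (-4)²(0.1875) + (1)²(0.0625) + (5)²(0.0625) = 21.8125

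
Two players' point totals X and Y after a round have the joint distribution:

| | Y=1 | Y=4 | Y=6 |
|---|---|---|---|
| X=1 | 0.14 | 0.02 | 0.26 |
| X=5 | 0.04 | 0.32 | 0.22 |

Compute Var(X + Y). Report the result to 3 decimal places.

7.872

E[X] = 3.32,  E[Y] = 4.42,  E[XY] = 14.98
Var(X) = 14.92 − (3.32)² = 3.8976;  Var(Y) = 22.9 − (4.42)² = 3.3636
cov(X,Y) = 14.98 − (3.32)(4.42) = 0.3056
Var(X + Y) = (1)²·3.8976 + (1)²·3.3636 + 2·(1)·(1)·0.3056 = 7.8724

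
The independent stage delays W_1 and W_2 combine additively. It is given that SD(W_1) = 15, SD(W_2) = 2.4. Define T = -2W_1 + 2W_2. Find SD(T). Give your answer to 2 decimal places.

var(W_1) = 225, var(W_2) = 5.76
By independence, var(T) = (-2)²var(W_1) + (2)²var(W_2)
= (-2)²·225 + (2)²·5.76 = 923.04
SD(T) = √923.04 ≈ 30.38

30.38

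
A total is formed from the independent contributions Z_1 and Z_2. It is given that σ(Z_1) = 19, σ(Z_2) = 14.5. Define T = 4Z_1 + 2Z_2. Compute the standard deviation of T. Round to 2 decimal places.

Var(Z_1) = 361, Var(Z_2) = 210.25
By independence, Var(T) = (4)²Var(Z_1) + (2)²Var(Z_2)
= (4)²·361 + (2)²·210.25 = 6617
σ(T) = √6617 ≈ 81.34

81.34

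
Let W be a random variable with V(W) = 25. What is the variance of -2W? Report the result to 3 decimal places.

V(-2W) = (-2)²·V(W) = 4·25 = 100

100.000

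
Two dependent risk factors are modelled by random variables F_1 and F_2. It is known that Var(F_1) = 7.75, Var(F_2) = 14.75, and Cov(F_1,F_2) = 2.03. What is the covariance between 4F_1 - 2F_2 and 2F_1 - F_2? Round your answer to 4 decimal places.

75.2600

Cov(4F_1 - 2F_2, 2F_1 - F_2) = (4)(2)Var(F_1) + (-2)(-1)Var(F_2) + [(4)(-1) + (-2)(2)]Cov(F_1,F_2)
= 8·7.75 + 2·14.75 + -8·2.03 = 75.26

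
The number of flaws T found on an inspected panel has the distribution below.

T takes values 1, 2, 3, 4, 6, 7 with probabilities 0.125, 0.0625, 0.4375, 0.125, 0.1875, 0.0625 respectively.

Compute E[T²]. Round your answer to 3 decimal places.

E[T²] = (1)²(0.125) + (2)²(0.0625) + (3)²(0.4375) + (4)²(0.125) + (6)²(0.1875) + (7)²(0.0625) = 16.125

16.125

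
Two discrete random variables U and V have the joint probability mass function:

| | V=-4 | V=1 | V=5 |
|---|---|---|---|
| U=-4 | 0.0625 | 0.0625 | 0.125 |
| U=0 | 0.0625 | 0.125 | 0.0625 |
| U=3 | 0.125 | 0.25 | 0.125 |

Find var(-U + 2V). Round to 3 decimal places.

57.750

E[U] = 0.5,  E[V] = 1,  E[UV] = -0.625
var(U) = 8.5 − (0.5)² = 8.25;  var(V) = 12.25 − (1)² = 11.25
cov(U,V) = -0.625 − (0.5)(1) = -1.125
var(-U + 2V) = (-1)²·8.25 + (2)²·11.25 + 2·(-1)·(2)·-1.125 = 57.75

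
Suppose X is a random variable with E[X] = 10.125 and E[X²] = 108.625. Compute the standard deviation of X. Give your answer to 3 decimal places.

2.472

Var(X) = 108.625 − (10.125)² = 6.109375
SD(X) = √6.109375 ≈ 2.472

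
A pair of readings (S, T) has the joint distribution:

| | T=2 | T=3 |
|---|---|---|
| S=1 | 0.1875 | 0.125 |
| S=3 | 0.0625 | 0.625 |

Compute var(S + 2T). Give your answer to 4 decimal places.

2.4844

E[S] = 2.375,  E[T] = 2.75,  E[ST] = 6.75
var(S) = 6.5 − (2.375)² = 0.859375;  var(T) = 7.75 − (2.75)² = 0.1875
cov(S,T) = 6.75 − (2.375)(2.75) = 0.21875
var(S + 2T) = (1)²·0.859375 + (2)²·0.1875 + 2·(1)·(2)·0.21875 = 2.484375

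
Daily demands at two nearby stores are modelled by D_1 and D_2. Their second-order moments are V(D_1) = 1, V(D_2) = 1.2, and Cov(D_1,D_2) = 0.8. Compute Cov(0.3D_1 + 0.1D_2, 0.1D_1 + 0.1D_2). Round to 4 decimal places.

0.0740

Cov(0.3D_1 + 0.1D_2, 0.1D_1 + 0.1D_2) = (0.3)(0.1)V(D_1) + (0.1)(0.1)V(D_2) + [(0.3)(0.1) + (0.1)(0.1)]Cov(D_1,D_2)
= 0.03·1 + 0.01·1.2 + 0.04·0.8 = 0.074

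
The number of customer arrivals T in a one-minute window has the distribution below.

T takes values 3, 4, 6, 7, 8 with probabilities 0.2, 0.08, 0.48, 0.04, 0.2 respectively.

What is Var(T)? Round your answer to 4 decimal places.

2.8576

E[T] = (3)(0.2) + (4)(0.08) + (6)(0.48) + (7)(0.04) + (8)(0.2) = 5.68
E[T²] = (3)²(0.2) + (4)²(0.08) + (6)²(0.48) + (7)²(0.04) + (8)²(0.2) = 35.12
Var(T) = E[T²] − (E[T])² = 35.12 − (5.68)² = 2.8576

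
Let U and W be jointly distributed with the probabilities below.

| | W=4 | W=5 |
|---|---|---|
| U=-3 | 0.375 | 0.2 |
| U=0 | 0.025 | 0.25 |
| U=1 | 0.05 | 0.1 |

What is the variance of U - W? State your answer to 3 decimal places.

2.359

E[U] = -1.575,  E[W] = 4.55,  E[UW] = -6.8
V(U) = 5.325 − (-1.575)² = 2.844375;  V(W) = 20.95 − (4.55)² = 0.2475
cov(U,W) = -6.8 − (-1.575)(4.55) = 0.36625
V(U - W) = (1)²·2.844375 + (-1)²·0.2475 + 2·(1)·(-1)·0.36625 = 2.359375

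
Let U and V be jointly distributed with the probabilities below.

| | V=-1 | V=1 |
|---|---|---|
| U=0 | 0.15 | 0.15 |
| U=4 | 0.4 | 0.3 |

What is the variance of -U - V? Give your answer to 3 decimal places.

4.110

E[U] = 2.8,  E[V] = -0.1,  E[UV] = -0.4
var(U) = 11.2 − (2.8)² = 3.36;  var(V) = 1 − (-0.1)² = 0.99
cov(U,V) = -0.4 − (2.8)(-0.1) = -0.12
var(-U - V) = (-1)²·3.36 + (-1)²·0.99 + 2·(-1)·(-1)·-0.12 = 4.11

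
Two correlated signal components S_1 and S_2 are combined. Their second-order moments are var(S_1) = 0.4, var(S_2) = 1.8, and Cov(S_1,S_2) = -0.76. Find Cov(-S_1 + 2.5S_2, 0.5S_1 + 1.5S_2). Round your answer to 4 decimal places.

6.7400

Cov(-S_1 + 2.5S_2, 0.5S_1 + 1.5S_2) = (-1)(0.5)var(S_1) + (2.5)(1.5)var(S_2) + [(-1)(1.5) + (2.5)(0.5)]Cov(S_1,S_2)
= -0.5·0.4 + 3.75·1.8 + -0.25·-0.76 = 6.74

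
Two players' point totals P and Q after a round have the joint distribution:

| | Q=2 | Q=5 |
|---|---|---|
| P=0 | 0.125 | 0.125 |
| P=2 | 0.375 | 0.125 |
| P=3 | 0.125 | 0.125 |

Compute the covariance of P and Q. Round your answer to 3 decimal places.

E[P] = 1.75,  E[Q] = 3.125
E[PQ] = 5.375
Cov(P,Q) = E[PQ] − E[P]E[Q] = 5.375 − (1.75)(3.125) = -0.09375

-0.094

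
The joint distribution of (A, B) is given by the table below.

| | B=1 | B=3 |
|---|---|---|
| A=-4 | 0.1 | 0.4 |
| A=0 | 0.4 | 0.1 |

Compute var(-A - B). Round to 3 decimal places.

2.600

E[A] = -2,  E[B] = 2,  E[AB] = -5.2
var(A) = 8 − (-2)² = 4;  var(B) = 5 − (2)² = 1
Cov(A,B) = -5.2 − (-2)(2) = -1.2
var(-A - B) = (-1)²·4 + (-1)²·1 + 2·(-1)·(-1)·-1.2 = 2.6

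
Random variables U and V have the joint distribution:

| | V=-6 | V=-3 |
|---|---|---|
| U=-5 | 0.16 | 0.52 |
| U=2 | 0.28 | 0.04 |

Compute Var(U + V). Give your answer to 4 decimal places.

7.0336

E[U] = -2.76,  E[V] = -4.32,  E[UV] = 9
Var(U) = 18.28 − (-2.76)² = 10.6624;  Var(V) = 20.88 − (-4.32)² = 2.2176
Cov(U,V) = 9 − (-2.76)(-4.32) = -2.9232
Var(U + V) = (1)²·10.6624 + (1)²·2.2176 + 2·(1)·(1)·-2.9232 = 7.0336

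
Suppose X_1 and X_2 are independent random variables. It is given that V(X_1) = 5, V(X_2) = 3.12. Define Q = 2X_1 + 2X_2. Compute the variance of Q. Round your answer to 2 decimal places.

By independence, V(Q) = (2)²V(X_1) + (2)²V(X_2)
= (2)²·5 + (2)²·3.12 = 32.48

32.48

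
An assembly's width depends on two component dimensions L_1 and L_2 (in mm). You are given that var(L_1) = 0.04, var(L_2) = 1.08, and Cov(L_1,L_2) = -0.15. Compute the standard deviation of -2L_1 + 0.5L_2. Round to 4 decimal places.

var(-2L_1 + 0.5L_2) = (-2)²·var(L_1) + (0.5)²·var(L_2) + 2·(-2)·(0.5)·Cov(L_1,L_2)
= 4·0.04 + 0.25·1.08 + -2·-0.15 = 0.73
SD(-2L_1 + 0.5L_2) = √0.73 ≈ 0.8544

0.8544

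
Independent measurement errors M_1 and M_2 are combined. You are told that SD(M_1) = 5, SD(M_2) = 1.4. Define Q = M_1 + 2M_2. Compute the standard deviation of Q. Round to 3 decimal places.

Var(M_1) = 25, Var(M_2) = 1.96
By independence, Var(Q) = (1)²Var(M_1) + (2)²Var(M_2)
= (1)²·25 + (2)²·1.96 = 32.84
SD(Q) = √32.84 ≈ 5.731

5.731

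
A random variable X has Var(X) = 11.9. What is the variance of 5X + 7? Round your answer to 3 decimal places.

297.500

Var(5X + 7) = (5)²·Var(X) = 25·11.9 = 297.5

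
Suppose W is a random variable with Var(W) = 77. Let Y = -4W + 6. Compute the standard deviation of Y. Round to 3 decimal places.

35.100

Var(-4W + 6) = (-4)²·77 = 1232
SD(Y) = √1232 ≈ 35.100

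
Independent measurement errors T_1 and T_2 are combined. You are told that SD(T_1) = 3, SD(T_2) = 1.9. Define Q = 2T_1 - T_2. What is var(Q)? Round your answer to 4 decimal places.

39.6100

var(T_1) = 9, var(T_2) = 3.61
By independence, var(Q) = (2)²var(T_1) + (-1)²var(T_2)
= (2)²·9 + (-1)²·3.61 = 39.61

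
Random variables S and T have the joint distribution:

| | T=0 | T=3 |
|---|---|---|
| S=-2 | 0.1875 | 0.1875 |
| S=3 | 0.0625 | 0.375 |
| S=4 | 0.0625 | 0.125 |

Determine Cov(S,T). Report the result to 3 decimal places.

E[S] = 1.3125,  E[T] = 2.0625
E[ST] = 3.75
Cov(S,T) = E[ST] − E[S]E[T] = 3.75 − (1.3125)(2.0625) = 1.04296875

1.043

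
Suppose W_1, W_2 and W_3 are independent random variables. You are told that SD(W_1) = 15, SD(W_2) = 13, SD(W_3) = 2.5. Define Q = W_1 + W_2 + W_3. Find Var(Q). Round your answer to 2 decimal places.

400.25

Var(W_1) = 225, Var(W_2) = 169, Var(W_3) = 6.25
By independence, Var(Q) = (1)²Var(W_1) + (1)²Var(W_2) + (1)²Var(W_3)
= (1)²·225 + (1)²·169 + (1)²·6.25 = 400.25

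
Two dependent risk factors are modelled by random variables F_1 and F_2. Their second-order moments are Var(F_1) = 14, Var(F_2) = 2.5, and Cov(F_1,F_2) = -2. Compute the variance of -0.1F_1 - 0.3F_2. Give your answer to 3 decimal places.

Var(-0.1F_1 - 0.3F_2) = (-0.1)²·Var(F_1) + (-0.3)²·Var(F_2) + 2·(-0.1)·(-0.3)·Cov(F_1,F_2)
= 0.01·14 + 0.09·2.5 + 0.06·-2 = 0.245

0.245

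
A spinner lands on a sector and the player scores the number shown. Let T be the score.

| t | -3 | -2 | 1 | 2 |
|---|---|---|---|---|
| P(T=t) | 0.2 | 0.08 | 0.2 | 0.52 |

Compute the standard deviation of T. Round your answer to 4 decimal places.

2.0420

E[T] = (-3)(0.2) + (-2)(0.08) + (1)(0.2) + (2)(0.52) = 0.48
E[T²] = (-3)²(0.2) + (-2)²(0.08) + (1)²(0.2) + (2)²(0.52) = 4.4
Var(T) = E[T²] − (E[T])² = 4.4 − (0.48)² = 4.1696
SD(T) = √4.1696 ≈ 2.0420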